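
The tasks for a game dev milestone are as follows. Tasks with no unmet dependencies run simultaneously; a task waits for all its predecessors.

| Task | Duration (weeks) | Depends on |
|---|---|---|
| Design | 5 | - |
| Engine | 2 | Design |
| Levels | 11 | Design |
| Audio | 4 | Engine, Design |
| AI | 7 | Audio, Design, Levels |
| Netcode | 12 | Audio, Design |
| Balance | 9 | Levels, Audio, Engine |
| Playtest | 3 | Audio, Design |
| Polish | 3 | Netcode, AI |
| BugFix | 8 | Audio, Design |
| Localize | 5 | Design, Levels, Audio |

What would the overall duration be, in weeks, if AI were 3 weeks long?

Baseline: Design→Levels→AI→Polish = 5+11+7+3 = 26 → 26 weeks.
AI is on the critical path; changing it to 3 makes that path 22 weeks.
New critical path: Design→Engine→Audio→Netcode→Polish = 5+2+4+12+3 = 26 ⇒ 26 weeks.

26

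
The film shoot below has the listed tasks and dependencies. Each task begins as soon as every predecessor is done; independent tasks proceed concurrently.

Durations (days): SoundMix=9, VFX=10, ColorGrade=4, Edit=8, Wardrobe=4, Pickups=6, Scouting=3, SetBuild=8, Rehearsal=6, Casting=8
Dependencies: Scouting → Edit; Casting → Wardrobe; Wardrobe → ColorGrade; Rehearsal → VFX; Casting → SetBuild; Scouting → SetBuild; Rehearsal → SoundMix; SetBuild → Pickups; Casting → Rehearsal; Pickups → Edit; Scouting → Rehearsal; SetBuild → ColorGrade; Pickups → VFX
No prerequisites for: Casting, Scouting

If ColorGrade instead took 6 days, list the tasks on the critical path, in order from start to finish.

Casting, SetBuild, Pickups, VFX

As given, the longest chain is Casting→SetBuild→Pickups→VFX = 8+8+6+10 = 32, so the finish is 32 days.
The longest path through ColorGrade is only 20 days, so ColorGrade has float 12.
No other chain overtakes it, so the finish is 32 days.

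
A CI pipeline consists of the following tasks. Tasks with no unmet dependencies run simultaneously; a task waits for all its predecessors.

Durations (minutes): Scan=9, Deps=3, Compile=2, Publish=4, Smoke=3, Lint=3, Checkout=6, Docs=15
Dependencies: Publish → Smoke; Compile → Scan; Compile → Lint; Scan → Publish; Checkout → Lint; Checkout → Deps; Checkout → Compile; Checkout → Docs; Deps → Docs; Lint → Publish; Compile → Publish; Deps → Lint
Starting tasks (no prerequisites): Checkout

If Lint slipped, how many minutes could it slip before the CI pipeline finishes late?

5

The longest chain is Checkout→Deps→Docs = 6+3+15 = 24; overall finish 24 minutes.
Longest path through Lint: 19 minutes (earliest finish 12, latest finish 17).
So Lint can slip 17 − 12 = 5 minutes.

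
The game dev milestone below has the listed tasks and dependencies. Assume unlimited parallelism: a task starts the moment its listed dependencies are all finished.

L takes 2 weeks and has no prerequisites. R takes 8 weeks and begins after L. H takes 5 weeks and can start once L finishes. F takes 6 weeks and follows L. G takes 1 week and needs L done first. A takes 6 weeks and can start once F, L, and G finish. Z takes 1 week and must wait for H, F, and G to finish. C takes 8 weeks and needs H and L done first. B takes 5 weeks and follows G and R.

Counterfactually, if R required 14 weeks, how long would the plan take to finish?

As given, the longest chain is L→R→B = 2+8+5 = 15, so the finish is 15 weeks.
Since R is critical, the +6 change carries straight to that chain (now 21 weeks).
No other chain overtakes it, so the finish is 21 weeks.

21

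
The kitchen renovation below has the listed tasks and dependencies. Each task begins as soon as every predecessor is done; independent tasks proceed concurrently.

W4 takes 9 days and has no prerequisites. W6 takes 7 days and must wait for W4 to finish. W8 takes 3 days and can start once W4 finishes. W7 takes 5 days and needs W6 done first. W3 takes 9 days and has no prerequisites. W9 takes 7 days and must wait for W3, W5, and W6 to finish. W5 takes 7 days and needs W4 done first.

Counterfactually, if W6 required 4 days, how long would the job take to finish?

23

The binding path is W4→W6→W9 = 9+7+7 = 23; finish at 23 days.
Since W6 is critical, the -3 change carries straight to that chain (now 20 days).
New critical path: W4→W5→W9 = 9+7+7 = 23 ⇒ 23 days.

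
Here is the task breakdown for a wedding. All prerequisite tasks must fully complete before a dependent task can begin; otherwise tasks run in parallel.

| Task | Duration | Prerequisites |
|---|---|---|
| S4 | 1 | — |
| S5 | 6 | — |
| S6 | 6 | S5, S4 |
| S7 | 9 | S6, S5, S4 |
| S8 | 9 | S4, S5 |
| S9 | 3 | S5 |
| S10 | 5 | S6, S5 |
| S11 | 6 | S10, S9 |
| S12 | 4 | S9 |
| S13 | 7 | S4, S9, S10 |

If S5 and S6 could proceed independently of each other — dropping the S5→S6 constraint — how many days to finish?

With the dependency in place, S5→S6→S10→S13 = 6+6+5+7 = 24 sets the finish at 24 days.
Without S5→S6, S6's earliest start moves from 6 to 1.
After: S4→S6→S10→S13 = 1+6+5+7 = 19 → 19 days.

19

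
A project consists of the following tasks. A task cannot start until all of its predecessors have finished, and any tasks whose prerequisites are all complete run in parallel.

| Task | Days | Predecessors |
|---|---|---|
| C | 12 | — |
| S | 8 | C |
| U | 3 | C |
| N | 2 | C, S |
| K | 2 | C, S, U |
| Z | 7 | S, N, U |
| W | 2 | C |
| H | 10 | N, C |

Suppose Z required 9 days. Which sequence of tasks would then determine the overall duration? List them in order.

C, S, N, H

Actual critical path: C→S→N→H = 12+8+2+10 = 32 ⇒ 32 days.
Z has 3 days of float (longest path through it is 29).
That remains the longest chain; total 32 days.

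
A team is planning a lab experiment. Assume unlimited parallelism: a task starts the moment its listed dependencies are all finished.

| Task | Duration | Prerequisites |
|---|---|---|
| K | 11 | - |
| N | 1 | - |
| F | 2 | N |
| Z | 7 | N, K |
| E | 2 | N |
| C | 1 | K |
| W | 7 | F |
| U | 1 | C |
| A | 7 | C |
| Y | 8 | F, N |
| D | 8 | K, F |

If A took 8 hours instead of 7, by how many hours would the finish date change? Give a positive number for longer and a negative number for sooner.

1

Actual critical path: K→C→A = 11+1+7 = 19 ⇒ 19 hours.
A is on the critical path; changing it to 8 makes that path 20 hours.
That remains the longest chain; total 20 hours.
Change in finish: 20 − 19 = +1 hours.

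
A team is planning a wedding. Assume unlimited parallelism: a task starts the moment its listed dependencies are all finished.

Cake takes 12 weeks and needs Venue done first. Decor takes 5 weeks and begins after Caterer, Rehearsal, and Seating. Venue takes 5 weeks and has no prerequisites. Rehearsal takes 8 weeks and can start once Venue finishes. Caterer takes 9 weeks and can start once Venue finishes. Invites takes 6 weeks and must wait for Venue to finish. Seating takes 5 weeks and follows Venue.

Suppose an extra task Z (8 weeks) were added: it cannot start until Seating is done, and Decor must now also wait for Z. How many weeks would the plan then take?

Originally the plan takes 19 weeks.
With Z inserted, Decor now waits for max(Caterer, Rehearsal, Seating, Z).
New critical path: Venue→Seating→Z→Decor = 5+5+8+5 = 23 ⇒ 23 weeks.

23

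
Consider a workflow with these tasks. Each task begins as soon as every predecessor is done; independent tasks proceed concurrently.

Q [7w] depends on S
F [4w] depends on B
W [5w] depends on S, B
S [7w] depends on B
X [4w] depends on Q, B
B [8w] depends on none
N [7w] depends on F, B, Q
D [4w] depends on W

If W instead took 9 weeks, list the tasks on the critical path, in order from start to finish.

Actual critical path: B→S→Q→N = 8+7+7+7 = 29 ⇒ 29 weeks.
The longest path through W is only 24 weeks, so W has float 5.
The critical path is still B→S→Q→N; finish is now 29 weeks.

B, S, Q, N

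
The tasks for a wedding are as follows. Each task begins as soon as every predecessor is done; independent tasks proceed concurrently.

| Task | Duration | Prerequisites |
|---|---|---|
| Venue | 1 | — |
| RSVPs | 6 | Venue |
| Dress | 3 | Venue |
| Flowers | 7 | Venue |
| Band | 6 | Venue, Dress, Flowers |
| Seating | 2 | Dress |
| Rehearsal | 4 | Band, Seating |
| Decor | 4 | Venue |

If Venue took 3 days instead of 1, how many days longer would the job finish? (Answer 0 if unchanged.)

2

Critical path before the change: Venue→Flowers→Band→Rehearsal = 1+7+6+4 = 18 giving 18 days.
Since Venue is critical, the +2 change carries straight to that chain (now 20 days).
The critical path is still Venue→Flowers→Band→Rehearsal; finish is now 20 days.
Change in finish: 20 − 18 = +2 days.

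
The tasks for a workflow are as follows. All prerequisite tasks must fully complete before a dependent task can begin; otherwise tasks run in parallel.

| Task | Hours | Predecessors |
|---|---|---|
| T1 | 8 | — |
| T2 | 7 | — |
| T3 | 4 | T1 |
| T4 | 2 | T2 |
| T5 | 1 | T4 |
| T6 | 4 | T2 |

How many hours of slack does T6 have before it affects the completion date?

1

Critical path: T1→T3 = 8+4 = 12, so the finish is 12 hours.
The longest chain containing T6 totals 11 hours.
So T6 can slip 12 − 11 = 1 hour.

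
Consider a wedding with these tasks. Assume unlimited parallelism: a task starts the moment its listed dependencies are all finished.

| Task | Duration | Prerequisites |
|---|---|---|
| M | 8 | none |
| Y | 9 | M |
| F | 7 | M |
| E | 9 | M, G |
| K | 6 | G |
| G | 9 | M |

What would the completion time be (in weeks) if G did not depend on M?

18

With the dependency in place, M→G→E = 8+9+9 = 26 sets the finish at 26 weeks.
Without M→G, G's earliest start moves from 8 to 0.
New critical path: G→E = 9+9 = 18 ⇒ 18 weeks.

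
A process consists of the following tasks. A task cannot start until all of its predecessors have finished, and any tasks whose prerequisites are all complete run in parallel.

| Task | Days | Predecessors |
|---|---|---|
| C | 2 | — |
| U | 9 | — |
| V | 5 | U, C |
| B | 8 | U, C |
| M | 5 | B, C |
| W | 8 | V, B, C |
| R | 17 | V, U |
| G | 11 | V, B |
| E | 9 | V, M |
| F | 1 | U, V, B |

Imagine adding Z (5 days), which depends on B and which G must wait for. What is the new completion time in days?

33

Originally the plan takes 31 days.
With Z inserted, G now waits for max(V, B, Z).
New critical path: U→B→Z→G = 9+8+5+11 = 33 ⇒ 33 days.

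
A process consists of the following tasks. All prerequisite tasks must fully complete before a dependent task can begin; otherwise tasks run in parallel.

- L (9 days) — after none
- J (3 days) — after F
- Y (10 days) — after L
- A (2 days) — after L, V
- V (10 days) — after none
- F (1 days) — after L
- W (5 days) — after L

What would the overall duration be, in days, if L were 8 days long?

18

Actual critical path: L→Y = 9+10 = 19 ⇒ 19 days.
L is on the critical path; changing it to 8 makes that path 18 days.
No other chain overtakes it, so the finish is 18 days.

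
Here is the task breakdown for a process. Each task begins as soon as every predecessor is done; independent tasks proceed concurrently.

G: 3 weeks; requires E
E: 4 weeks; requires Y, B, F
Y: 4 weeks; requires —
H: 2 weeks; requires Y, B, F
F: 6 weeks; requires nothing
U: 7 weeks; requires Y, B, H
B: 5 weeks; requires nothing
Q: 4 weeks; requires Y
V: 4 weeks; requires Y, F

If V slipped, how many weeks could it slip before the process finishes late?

5

F→H→U = 6+2+7 = 15 sets the makespan at 15 weeks.
The longest chain containing V totals 10 weeks.
Float = 15 − 10 = 5.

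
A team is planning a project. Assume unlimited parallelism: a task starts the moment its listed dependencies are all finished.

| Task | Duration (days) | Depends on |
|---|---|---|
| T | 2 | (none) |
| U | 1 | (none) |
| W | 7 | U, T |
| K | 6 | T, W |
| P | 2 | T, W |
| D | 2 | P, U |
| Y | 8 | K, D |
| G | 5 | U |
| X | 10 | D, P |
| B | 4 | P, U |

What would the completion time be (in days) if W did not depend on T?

22

Before: longest chain T→W→K→Y = 2+7+6+8 = 23, finish 23.
Without T→W, W's earliest start moves from 2 to 1.
New critical path: U→W→K→Y = 1+7+6+8 = 22 ⇒ 22 days.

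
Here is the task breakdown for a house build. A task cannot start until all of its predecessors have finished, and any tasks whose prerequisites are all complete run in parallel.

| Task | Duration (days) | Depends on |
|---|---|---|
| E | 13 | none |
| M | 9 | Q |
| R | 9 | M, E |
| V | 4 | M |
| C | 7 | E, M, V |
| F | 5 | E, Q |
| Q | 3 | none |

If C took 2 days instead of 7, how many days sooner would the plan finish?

1

Baseline: Q→M→V→C = 3+9+4+7 = 23 → 23 days.
C lies on that path, so at 2 days the path becomes 18 days.
Now E→R = 13+9 = 22 is longest, so the finish becomes 22 days.
Change in finish: 22 − 23 = -1 days.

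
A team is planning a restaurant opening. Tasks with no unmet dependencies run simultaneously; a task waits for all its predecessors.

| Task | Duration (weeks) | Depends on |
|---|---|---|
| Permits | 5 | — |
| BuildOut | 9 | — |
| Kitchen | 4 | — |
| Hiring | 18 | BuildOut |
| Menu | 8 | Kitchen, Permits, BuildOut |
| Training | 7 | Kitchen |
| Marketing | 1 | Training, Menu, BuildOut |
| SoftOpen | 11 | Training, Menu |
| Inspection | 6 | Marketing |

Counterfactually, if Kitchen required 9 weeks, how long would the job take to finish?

28

As given, the longest chain is BuildOut→Menu→SoftOpen = 9+8+11 = 28, so the finish is 28 weeks.
The longest path through Kitchen is only 23 weeks, so Kitchen has float 5.
No other chain overtakes it, so the finish is 28 weeks.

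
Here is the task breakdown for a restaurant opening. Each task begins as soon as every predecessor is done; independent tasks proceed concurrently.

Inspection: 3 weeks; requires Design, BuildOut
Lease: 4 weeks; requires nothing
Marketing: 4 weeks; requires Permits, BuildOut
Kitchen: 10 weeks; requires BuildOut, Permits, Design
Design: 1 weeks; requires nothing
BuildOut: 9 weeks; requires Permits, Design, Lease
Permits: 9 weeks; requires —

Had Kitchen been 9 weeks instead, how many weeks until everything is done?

Critical path before the change: Permits→BuildOut→Kitchen = 9+9+10 = 28 giving 28 weeks.
Since Kitchen is critical, the -1 change carries straight to that chain (now 27 weeks).
That remains the longest chain; total 27 weeks.

27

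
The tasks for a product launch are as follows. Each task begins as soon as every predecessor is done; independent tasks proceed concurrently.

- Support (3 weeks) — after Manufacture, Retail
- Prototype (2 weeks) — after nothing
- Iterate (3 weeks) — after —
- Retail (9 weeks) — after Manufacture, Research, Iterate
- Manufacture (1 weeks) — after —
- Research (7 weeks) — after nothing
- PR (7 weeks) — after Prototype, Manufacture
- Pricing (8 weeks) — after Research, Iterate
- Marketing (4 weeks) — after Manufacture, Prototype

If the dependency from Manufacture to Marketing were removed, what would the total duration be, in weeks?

19

Before: longest chain Research→Retail→Support = 7+9+3 = 19, finish 19.
Dropping Manufacture→Marketing doesn't change Marketing's earliest start (2); another predecessor still binds.
New critical path: Research→Retail→Support = 7+9+3 = 19 ⇒ 19 weeks.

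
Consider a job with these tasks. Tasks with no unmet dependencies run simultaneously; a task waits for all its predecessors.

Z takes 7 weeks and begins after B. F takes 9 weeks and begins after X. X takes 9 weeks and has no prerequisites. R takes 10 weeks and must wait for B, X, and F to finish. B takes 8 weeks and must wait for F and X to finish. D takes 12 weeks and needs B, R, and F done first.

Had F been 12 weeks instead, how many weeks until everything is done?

51

Critical path before the change: X→F→B→R→D = 9+9+8+10+12 = 48 giving 48 weeks.
F lies on that path, so at 12 weeks the path becomes 51 weeks.
That remains the longest chain; total 51 weeks.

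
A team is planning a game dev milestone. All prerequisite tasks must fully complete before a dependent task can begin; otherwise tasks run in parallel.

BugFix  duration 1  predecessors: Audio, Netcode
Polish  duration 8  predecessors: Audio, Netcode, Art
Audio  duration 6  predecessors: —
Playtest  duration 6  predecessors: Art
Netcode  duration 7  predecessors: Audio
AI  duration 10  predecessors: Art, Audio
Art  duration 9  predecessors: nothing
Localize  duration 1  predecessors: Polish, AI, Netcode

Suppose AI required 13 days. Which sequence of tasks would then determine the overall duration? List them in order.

Art, AI, Localize

Critical path before the change: Audio→Netcode→Polish→Localize = 6+7+8+1 = 22 giving 22 days.
AI has 2 days of float (longest path through it is 20).
New critical path: Art→AI→Localize = 9+13+1 = 23 ⇒ 23 days.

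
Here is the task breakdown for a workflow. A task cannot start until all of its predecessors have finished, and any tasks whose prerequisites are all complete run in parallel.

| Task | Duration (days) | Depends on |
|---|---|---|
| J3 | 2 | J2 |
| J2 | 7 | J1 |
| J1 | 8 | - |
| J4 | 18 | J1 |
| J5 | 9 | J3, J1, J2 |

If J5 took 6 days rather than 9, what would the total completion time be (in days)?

26

The binding path is J1→J2→J3→J5 = 8+7+2+9 = 26; finish at 26 days.
J5 lies on that path, so at 6 days the path becomes 23 days.
New critical path: J1→J4 = 8+18 = 26 ⇒ 26 days.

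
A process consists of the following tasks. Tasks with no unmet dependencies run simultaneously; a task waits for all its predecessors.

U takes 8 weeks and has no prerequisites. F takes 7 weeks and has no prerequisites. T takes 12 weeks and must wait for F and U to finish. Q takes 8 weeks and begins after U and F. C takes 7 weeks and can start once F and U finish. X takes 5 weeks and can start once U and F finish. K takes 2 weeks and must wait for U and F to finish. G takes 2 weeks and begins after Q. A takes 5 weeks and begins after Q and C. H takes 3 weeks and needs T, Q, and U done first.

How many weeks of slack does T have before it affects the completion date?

0

Critical path: U→T→H = 8+12+3 = 23, so the finish is 23 weeks.
T finishes as early as 20 and must finish by 20.
Float = 23 − 23 = 0.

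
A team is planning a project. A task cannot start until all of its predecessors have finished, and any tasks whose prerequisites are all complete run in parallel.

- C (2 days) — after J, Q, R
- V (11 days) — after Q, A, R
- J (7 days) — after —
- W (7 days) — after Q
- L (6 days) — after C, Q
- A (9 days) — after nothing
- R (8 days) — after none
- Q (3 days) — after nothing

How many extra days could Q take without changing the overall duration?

Critical path: A→V = 9+11 = 20, so the finish is 20 days.
Q finishes as early as 3 and must finish by 9.
Slack of Q = 6 − 0 = 6 days.

6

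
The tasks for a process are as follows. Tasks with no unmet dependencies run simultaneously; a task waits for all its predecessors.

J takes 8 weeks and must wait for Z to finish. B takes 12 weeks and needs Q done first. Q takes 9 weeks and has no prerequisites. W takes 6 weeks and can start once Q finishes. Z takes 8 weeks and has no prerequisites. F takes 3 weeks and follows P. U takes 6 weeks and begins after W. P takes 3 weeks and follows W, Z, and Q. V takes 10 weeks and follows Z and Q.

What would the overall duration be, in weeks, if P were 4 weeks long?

Critical path before the change: Q→W→P→F = 9+6+3+3 = 21 giving 21 weeks.
Since P is critical, the +1 change carries straight to that chain (now 22 weeks).
That remains the longest chain; total 22 weeks.

22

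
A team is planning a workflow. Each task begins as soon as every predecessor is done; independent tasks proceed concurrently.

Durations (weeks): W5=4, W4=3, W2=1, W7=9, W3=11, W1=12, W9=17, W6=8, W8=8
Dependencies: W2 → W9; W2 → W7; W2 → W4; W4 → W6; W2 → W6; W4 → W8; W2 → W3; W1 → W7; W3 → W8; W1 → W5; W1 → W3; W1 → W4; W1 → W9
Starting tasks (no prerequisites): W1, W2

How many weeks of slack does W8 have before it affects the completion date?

0

Critical path: W1→W3→W8 = 12+11+8 = 31, so the finish is 31 weeks.
W8 finishes as early as 31 and must finish by 31.
Float = 31 − 31 = 0.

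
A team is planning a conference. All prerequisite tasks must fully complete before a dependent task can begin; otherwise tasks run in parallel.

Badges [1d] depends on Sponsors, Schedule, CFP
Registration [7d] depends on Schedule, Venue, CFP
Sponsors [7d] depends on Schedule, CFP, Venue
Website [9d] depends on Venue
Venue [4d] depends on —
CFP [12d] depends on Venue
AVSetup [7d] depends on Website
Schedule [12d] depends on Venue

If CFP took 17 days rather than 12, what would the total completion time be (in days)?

Baseline: Venue→CFP→Sponsors→Badges = 4+12+7+1 = 24 → 24 days.
Since CFP is critical, the +5 change carries straight to that chain (now 29 days).
The critical path is still Venue→CFP→Sponsors→Badges; finish is now 29 days.

29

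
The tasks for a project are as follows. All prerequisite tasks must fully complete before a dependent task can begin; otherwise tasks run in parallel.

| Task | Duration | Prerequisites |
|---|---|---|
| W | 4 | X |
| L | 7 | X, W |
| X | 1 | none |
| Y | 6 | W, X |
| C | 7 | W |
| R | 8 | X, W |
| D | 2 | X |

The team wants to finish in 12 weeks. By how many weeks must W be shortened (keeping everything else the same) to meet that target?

Current finish: 13 weeks; target: 12.
W is on every critical path, so each week cut from W cuts the finish by one (this holds down to a finish of 10).
Need 13 − 12 = 1 week off W → W becomes 3 weeks, finish becomes 12.

1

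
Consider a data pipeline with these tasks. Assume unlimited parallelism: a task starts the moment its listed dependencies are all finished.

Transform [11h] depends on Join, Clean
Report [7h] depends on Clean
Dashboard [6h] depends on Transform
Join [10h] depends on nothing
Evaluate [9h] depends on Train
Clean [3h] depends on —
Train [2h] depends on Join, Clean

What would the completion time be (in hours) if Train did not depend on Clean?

Original critical path: Join→Transform→Dashboard = 10+11+6 = 27 ⇒ 27 hours.
Dropping Clean→Train doesn't change Train's earliest start (10); another predecessor still binds.
After: Join→Transform→Dashboard = 10+11+6 = 27 → 27 hours.

27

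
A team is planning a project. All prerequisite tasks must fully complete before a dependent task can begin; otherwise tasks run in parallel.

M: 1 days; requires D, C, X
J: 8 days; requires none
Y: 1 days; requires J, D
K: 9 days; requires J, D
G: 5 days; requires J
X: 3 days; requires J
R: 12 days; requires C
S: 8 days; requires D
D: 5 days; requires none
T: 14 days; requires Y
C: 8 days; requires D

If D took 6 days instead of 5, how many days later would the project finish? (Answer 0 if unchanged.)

Baseline: D→C→R = 5+8+12 = 25 → 25 days.
D is on the critical path; changing it to 6 makes that path 26 days.
The critical path is still D→C→R; finish is now 26 days.
Change in finish: 26 − 25 = +1 days.

1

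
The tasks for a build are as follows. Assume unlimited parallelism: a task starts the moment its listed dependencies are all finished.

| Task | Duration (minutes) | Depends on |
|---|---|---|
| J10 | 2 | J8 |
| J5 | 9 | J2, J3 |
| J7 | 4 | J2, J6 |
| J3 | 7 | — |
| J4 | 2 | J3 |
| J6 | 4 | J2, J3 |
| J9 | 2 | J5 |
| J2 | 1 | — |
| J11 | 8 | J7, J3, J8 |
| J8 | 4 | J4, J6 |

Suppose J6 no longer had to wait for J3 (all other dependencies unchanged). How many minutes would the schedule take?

With the dependency in place, J3→J6→J7→J11 = 7+4+4+8 = 23 sets the finish at 23 minutes.
Without J3→J6, J6's earliest start moves from 7 to 1.
After: J3→J4→J8→J11 = 7+2+4+8 = 21 → 21 minutes.

21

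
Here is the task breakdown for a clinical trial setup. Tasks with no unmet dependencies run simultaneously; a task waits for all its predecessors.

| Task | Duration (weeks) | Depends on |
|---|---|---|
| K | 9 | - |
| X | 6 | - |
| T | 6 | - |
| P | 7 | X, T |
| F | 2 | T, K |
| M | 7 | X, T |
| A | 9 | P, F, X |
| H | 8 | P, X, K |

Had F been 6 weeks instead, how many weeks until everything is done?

Baseline: X→P→A = 6+7+9 = 22 → 22 weeks.
F is off the critical path — its longest chain is 20 weeks, giving 2 of slack.
Now K→F→A = 9+6+9 = 24 is longest, so the finish becomes 24 weeks.

24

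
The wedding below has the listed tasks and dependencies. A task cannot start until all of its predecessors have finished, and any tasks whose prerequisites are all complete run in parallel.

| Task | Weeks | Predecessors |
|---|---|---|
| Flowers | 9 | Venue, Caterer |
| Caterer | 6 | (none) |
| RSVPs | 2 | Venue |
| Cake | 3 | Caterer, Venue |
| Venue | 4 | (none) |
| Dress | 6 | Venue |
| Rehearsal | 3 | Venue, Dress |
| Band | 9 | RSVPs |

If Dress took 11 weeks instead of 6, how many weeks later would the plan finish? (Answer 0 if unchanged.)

3

Critical path before the change: Venue→RSVPs→Band = 4+2+9 = 15 giving 15 weeks.
Dress is off the critical path — its longest chain is 13 weeks, giving 2 of slack.
Now Venue→Dress→Rehearsal = 4+11+3 = 18 is longest, so the finish becomes 18 weeks.
Change in finish: 18 − 15 = +3 weeks.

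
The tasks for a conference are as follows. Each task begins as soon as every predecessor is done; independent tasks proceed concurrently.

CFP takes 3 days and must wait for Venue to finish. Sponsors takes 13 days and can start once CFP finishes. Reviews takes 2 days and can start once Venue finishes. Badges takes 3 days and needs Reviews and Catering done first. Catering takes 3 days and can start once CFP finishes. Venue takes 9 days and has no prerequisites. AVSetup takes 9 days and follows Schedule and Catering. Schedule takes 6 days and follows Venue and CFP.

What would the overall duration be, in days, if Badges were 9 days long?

Actual critical path: Venue→CFP→Schedule→AVSetup = 9+3+6+9 = 27 ⇒ 27 days.
Badges has 9 days of float (longest path through it is 18).
No other chain overtakes it, so the finish is 27 days.

27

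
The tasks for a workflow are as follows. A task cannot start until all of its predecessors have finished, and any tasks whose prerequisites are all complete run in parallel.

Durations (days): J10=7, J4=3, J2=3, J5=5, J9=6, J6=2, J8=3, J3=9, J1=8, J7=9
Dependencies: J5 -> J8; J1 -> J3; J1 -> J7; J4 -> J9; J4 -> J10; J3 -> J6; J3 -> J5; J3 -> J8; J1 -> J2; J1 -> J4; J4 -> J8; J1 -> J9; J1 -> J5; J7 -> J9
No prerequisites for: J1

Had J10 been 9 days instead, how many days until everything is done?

25

Critical path before the change: J1→J3→J5→J8 = 8+9+5+3 = 25 giving 25 days.
J10 has 7 days of float (longest path through it is 18).
No other chain overtakes it, so the finish is 25 days.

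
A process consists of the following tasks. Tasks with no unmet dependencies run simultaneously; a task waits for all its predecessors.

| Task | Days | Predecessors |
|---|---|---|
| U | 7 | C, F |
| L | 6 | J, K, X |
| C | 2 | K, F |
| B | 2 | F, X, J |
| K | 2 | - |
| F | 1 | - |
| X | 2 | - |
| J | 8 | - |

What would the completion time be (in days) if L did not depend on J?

11

Before: longest chain J→L = 8+6 = 14, finish 14.
Without J→L, L's earliest start moves from 8 to 2.
After: K→C→U = 2+2+7 = 11 → 11 days.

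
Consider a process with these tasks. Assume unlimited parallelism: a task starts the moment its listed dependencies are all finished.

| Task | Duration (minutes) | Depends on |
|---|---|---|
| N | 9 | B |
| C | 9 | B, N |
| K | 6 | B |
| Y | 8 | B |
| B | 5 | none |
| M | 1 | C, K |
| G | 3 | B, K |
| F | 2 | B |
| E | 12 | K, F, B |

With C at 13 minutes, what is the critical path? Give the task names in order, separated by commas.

B, N, C, M

As given, the longest chain is B→N→C→M = 5+9+9+1 = 24, so the finish is 24 minutes.
C lies on that path, so at 13 minutes the path becomes 28 minutes.
No other chain overtakes it, so the finish is 28 minutes.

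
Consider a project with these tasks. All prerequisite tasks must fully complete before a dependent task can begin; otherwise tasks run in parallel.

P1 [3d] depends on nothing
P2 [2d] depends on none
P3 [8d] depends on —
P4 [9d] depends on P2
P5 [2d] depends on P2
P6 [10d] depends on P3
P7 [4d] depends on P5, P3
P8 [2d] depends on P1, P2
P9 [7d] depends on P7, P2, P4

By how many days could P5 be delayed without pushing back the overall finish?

4

The longest chain is P3→P7→P9 = 8+4+7 = 19; overall finish 19 days.
Longest path through P5: 15 days (earliest finish 4, latest finish 8).
Float = 19 − 15 = 4.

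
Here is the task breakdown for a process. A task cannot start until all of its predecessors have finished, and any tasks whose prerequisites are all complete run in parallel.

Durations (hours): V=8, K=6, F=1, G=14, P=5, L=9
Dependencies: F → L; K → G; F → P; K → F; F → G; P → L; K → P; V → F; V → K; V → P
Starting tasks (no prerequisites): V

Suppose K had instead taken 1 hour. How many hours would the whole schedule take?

24

Baseline: V→K→F→G = 8+6+1+14 = 29 → 29 hours.
K lies on that path, so at 1 hour the path becomes 24 hours.
The critical path is still V→K→F→G; finish is now 24 hours.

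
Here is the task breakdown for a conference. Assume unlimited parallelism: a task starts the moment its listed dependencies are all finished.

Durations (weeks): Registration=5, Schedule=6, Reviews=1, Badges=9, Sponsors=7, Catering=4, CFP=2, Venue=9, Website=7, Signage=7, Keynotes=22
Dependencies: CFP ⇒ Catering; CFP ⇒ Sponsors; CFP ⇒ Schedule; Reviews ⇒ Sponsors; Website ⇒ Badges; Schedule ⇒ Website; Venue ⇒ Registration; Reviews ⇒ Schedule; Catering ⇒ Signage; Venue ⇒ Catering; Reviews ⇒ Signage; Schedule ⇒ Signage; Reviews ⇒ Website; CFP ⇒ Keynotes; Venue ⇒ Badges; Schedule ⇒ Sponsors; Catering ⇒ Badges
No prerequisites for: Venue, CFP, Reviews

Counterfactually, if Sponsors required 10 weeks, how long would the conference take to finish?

24

The binding path is CFP→Schedule→Website→Badges = 2+6+7+9 = 24; finish at 24 weeks.
Sponsors is off the critical path — its longest chain is 15 weeks, giving 9 of slack.
No other chain overtakes it, so the finish is 24 weeks.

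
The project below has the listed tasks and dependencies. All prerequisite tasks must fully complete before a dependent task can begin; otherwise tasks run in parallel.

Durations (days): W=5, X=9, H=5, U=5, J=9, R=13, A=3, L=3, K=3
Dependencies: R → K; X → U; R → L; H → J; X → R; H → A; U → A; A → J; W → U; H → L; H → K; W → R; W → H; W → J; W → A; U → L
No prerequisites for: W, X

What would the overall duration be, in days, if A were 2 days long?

Baseline: X→U→A→J = 9+5+3+9 = 26 → 26 days.
A lies on that path, so at 2 days the path becomes 25 days.
That remains the longest chain; total 25 days.

25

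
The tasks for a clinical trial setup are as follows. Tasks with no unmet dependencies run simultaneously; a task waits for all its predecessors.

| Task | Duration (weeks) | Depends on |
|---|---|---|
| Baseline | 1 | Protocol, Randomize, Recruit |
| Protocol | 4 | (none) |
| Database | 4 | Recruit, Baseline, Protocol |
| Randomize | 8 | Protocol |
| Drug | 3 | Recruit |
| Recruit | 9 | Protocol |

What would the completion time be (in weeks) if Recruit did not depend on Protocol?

Before: longest chain Protocol→Recruit→Baseline→Database = 4+9+1+4 = 18, finish 18.
Without Protocol→Recruit, Recruit's earliest start moves from 4 to 0.
New critical path: Protocol→Randomize→Baseline→Database = 4+8+1+4 = 17 ⇒ 17 weeks.

17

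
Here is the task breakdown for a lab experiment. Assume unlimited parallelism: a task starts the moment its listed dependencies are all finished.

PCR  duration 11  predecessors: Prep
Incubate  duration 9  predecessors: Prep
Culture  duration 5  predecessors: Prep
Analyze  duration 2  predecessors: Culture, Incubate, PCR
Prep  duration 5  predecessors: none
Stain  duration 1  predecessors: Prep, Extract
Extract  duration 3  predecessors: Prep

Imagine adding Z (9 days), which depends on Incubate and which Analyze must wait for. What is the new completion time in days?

Originally the job takes 18 days.
With Z inserted, Analyze now waits for max(Culture, Incubate, PCR, Z).
New critical path: Prep→Incubate→Z→Analyze = 5+9+9+2 = 25 ⇒ 25 days.

25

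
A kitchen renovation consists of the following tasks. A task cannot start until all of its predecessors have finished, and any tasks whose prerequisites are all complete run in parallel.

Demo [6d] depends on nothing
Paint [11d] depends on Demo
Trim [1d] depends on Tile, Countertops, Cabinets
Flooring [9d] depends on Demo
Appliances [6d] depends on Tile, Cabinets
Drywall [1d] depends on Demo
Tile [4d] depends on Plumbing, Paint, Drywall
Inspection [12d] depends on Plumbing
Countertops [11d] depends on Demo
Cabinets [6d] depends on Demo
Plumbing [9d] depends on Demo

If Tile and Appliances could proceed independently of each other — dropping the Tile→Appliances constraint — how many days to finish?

Original critical path: Demo→Plumbing→Inspection = 6+9+12 = 27 ⇒ 27 days.
Without Tile→Appliances, Appliances's earliest start moves from 21 to 12.
After: Demo→Plumbing→Inspection = 6+9+12 = 27 → 27 days.

27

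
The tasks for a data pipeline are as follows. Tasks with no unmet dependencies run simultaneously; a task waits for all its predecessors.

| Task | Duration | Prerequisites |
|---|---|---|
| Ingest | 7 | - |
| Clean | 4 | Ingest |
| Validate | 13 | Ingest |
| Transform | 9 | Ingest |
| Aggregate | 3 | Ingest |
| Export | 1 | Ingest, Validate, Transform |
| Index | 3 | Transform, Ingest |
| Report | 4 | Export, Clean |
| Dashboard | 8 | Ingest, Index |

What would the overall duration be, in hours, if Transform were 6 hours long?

25

Actual critical path: Ingest→Transform→Index→Dashboard = 7+9+3+8 = 27 ⇒ 27 hours.
Since Transform is critical, the -3 change carries straight to that chain (now 24 hours).
Now Ingest→Validate→Export→Report = 7+13+1+4 = 25 is longest, so the finish becomes 25 hours.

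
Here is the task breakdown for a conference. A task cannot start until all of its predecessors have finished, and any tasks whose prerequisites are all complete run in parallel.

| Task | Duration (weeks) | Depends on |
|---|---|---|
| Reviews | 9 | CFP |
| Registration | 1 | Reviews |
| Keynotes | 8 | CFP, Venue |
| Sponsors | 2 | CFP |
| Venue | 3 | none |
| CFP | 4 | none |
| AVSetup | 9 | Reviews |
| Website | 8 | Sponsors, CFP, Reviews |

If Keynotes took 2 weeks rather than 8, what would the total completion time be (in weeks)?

Critical path before the change: CFP→Reviews→AVSetup = 4+9+9 = 22 giving 22 weeks.
The longest path through Keynotes is only 12 weeks, so Keynotes has float 10.
No other chain overtakes it, so the finish is 22 weeks.

22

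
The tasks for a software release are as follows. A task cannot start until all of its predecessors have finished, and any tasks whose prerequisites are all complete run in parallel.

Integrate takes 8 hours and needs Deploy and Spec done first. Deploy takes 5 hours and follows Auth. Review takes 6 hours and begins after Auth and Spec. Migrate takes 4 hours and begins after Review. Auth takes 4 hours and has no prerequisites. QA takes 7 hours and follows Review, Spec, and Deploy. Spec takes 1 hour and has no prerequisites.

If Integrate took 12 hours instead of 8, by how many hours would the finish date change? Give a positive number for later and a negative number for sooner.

Baseline: Auth→Deploy→Integrate = 4+5+8 = 17 → 17 hours.
Integrate is on the critical path; changing it to 12 makes that path 21 hours.
The critical path is still Auth→Deploy→Integrate; finish is now 21 hours.
Change in finish: 21 − 17 = +4 hours.

4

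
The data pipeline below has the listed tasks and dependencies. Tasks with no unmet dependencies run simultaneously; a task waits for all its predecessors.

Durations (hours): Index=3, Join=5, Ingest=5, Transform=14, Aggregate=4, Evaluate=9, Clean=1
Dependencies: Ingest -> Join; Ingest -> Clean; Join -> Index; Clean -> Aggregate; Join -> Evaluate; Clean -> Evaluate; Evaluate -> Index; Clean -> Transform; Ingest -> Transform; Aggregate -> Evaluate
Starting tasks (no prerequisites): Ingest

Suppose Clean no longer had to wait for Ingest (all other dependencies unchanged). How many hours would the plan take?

22

Before: longest chain Ingest→Clean→Aggregate→Evaluate→Index = 5+1+4+9+3 = 22, finish 22.
Without Ingest→Clean, Clean's earliest start moves from 5 to 0.
The longest chain is now Ingest→Join→Evaluate→Index = 5+5+9+3 = 22, so the plan takes 22 hours.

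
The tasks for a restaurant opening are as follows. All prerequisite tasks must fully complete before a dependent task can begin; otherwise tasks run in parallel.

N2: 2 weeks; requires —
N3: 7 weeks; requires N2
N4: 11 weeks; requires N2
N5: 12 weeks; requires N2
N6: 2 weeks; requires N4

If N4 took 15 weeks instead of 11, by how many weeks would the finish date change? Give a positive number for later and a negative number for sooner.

4

Actual critical path: N2→N4→N6 = 2+11+2 = 15 ⇒ 15 weeks.
N4 lies on that path, so at 15 weeks the path becomes 19 weeks.
That remains the longest chain; total 19 weeks.
Change in finish: 19 − 15 = +4 weeks.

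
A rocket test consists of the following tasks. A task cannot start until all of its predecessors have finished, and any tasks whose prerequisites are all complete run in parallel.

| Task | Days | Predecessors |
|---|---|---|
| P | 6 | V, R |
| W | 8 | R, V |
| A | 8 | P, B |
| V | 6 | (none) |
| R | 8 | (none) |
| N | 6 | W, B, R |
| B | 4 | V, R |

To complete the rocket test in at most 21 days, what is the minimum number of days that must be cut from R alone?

1

Current finish: 22 days; target: 21.
R is on every critical path, so each day cut from R cuts the finish by one (this holds down to a finish of 20).
Need 22 − 21 = 1 day off R → R becomes 7 days, finish becomes 21.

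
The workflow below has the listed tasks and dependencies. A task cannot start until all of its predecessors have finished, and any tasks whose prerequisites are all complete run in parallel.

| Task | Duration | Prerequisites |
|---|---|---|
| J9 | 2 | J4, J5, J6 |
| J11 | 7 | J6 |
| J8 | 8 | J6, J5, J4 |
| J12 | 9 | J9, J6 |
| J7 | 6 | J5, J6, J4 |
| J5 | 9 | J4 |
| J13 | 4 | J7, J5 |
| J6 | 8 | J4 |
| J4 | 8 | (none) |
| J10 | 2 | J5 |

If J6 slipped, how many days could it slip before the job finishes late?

J4→J5→J9→J12 = 8+9+2+9 = 28 sets the makespan at 28 days.
Longest path through J6: 27 days (earliest finish 16, latest finish 17).
Slack of J6 = 9 − 8 = 1 day.

1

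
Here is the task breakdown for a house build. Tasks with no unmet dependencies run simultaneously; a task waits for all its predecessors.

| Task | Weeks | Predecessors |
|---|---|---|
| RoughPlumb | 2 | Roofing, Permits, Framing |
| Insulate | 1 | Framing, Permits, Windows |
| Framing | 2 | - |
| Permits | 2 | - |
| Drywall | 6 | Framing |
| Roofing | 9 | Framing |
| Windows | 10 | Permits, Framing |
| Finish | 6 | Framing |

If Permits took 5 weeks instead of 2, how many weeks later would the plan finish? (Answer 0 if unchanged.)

Baseline: Permits→Windows→Insulate = 2+10+1 = 13 → 13 weeks.
Since Permits is critical, the +3 change carries straight to that chain (now 16 weeks).
The critical path is still Permits→Windows→Insulate; finish is now 16 weeks.
Change in finish: 16 − 13 = +3 weeks.

3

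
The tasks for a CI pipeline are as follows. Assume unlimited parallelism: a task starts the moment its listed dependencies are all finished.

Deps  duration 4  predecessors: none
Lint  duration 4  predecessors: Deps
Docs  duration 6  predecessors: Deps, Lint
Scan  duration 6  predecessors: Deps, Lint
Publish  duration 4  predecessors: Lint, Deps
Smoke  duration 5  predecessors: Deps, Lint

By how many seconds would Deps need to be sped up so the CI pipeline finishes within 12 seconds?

Current finish: 14 seconds; target: 12.
Deps is on every critical path, so each second cut from Deps cuts the finish by one (this holds down to a finish of 11).
Need 14 − 12 = 2 seconds off Deps → Deps becomes 2 seconds, finish becomes 12.

2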